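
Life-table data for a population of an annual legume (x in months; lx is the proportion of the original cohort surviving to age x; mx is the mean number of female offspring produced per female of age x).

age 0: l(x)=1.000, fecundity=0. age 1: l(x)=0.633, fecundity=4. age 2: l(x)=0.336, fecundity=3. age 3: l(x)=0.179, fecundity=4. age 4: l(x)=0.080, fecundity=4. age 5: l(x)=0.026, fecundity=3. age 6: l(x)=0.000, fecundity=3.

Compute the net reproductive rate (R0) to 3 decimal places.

4.654

lx·mx by age: 0, 2.532, 1.008, 0.716, 0.32, 0.078, 0
R0 = Σ lx·mx = 4.654 → 4.654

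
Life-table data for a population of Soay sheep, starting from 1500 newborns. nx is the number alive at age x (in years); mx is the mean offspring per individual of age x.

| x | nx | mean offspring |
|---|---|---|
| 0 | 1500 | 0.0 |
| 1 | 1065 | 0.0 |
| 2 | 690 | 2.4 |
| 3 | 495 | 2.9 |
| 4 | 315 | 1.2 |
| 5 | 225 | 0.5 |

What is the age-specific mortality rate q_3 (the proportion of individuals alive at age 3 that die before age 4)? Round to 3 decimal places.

0.364

lx = nx/n0 = nx/1500: 1, 0.71, 0.46, 0.33, 0.21, 0.15
q_3 = (l_3 − l_4) / l_3 = (0.33 − 0.21) / 0.33
     = 0.12 / 0.33 = 0.363636… → 0.364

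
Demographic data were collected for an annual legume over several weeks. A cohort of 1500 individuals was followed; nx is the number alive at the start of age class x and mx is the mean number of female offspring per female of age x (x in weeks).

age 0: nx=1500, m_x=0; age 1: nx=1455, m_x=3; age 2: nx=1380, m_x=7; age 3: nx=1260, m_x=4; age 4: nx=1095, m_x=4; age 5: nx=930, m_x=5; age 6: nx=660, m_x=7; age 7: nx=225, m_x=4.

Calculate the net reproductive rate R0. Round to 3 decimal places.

22.410

lx = nx/n0 = nx/1500: 1, 0.97, 0.92, 0.84, 0.73, 0.62, 0.44, 0.15
lx·mx by age: 0, 2.91, 6.44, 3.36, 2.92, 3.1, 3.08, 0.6
R0 = Σ lx·mx = 22.41 → 22.410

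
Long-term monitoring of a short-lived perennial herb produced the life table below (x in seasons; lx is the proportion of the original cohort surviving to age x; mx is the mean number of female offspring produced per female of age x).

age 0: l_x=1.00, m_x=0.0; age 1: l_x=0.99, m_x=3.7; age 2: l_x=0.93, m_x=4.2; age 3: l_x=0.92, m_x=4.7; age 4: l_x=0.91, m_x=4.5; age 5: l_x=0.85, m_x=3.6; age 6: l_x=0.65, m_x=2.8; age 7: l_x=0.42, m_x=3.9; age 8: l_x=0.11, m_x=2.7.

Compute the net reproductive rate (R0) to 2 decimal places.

22.80

lx·mx by age: 0, 3.663, 3.906, 4.324, 4.095, 3.06, 1.82, 1.638, 0.297
R0 = Σ lx·mx = 22.803 → 22.80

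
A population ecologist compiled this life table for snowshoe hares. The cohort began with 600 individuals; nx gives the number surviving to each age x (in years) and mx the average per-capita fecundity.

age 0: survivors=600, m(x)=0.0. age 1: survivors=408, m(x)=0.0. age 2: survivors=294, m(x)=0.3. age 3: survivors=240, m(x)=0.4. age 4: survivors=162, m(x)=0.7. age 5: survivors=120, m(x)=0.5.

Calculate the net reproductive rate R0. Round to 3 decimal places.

0.596

lx = nx/n0 = nx/600: 1, 0.68, 0.49, 0.4, 0.27, 0.2
lx·mx by age: 0, 0, 0.147, 0.16, 0.189, 0.1
R0 = Σ lx·mx = 0.596 → 0.596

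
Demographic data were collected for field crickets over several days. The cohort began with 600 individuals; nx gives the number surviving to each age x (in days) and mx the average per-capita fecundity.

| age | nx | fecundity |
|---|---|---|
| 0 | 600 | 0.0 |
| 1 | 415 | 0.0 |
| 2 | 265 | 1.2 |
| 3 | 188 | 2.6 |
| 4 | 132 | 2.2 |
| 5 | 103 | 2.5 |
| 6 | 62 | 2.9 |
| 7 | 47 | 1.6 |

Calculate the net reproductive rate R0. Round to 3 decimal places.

lx = nx/n0 = nx/600: 1, 0.69167…, 0.44167…, 0.31333…, 0.22, 0.17167…, 0.10333…, 0.07833…
lx·mx by age: 0, 0, 0.53…, 0.814667…, 0.484, 0.429167…, 0.299667…, 0.125333…
R0 = Σ lx·mx = 2.682833… → 2.683

2.683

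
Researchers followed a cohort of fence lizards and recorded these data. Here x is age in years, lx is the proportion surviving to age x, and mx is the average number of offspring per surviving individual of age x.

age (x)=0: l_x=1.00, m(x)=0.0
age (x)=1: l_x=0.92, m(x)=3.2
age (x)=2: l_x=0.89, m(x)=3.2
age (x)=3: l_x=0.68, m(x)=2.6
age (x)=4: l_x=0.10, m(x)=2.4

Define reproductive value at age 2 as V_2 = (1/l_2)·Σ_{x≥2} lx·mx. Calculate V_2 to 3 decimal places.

5.456

lx·mx for x ≥ 2: 2.848, 1.768, 0.24 → sum = 4.856
V_2 = 4.856 / l_2 = 4.856 / 0.89 = 5.45618… → 5.456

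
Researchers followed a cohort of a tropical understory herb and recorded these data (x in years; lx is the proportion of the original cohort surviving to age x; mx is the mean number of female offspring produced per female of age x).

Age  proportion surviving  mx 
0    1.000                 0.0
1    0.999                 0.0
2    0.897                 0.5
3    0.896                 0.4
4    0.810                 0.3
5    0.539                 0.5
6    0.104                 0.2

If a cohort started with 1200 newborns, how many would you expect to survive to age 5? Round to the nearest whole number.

647

Expected survivors = N0 · l_5 = 1200 × 0.539 = 646.8 → 647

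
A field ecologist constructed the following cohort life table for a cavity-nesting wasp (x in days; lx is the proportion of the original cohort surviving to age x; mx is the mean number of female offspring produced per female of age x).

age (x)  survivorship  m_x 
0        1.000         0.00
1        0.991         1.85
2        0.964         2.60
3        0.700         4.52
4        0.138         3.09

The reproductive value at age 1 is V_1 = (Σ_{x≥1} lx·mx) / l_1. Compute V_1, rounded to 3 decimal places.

8.002

lx·mx for x ≥ 1: 1.83335, 2.5064, 3.164, 0.42642 → sum = 7.93017
V_1 = 7.93017 / l_1 = 7.93017 / 0.991 = 8.00219… → 8.002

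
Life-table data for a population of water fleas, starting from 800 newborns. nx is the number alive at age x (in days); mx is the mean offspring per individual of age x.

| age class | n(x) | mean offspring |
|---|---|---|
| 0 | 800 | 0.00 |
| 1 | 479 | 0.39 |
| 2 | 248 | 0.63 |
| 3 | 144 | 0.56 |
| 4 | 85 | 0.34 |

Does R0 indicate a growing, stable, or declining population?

declining

lx = nx/n0 = nx/800: 1, 0.59875, 0.31, 0.18, 0.10625
R0 = Σ lx·mx = 0 + 0.233513… + 0.1953 + 0.1008 + 0.036125… = 0.565738…
R0 < 1, so the population is declining.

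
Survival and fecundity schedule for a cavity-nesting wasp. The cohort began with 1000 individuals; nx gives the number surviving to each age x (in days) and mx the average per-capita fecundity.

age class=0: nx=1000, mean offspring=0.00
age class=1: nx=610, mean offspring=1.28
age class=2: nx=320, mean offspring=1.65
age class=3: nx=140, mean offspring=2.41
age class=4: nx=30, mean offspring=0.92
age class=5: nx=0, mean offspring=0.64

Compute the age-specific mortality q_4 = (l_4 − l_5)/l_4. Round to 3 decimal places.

1.000

lx = nx/n0 = nx/1000: 1, 0.61, 0.32, 0.14, 0.03, 0
q_4 = (l_4 − l_5) / l_4 = (0.03 − 0) / 0.03
     = 0.03 / 0.03 = 1 → 1.000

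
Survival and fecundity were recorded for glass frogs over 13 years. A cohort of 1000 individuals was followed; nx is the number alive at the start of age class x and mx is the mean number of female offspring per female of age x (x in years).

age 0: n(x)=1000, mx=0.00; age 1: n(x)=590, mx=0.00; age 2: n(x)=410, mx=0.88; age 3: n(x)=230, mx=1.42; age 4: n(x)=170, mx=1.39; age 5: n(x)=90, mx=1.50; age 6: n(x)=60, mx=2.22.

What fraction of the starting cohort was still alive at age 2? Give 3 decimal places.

l_2 = n_2/n_0 = 410/1000 = 0.41 → 0.410

0.410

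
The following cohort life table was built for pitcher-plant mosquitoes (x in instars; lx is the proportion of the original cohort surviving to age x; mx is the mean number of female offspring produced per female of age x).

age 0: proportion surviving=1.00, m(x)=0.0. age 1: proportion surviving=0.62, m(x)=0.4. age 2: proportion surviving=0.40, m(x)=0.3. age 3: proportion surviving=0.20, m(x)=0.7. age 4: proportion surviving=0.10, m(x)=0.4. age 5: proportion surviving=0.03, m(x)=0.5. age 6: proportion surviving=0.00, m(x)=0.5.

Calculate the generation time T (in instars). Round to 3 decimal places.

lx·mx: 0, 0.248, 0.12, 0.14, 0.04, 0.015, 0 → R0 = 0.563
x·lx·mx: 0, 0.248, 0.24, 0.42, 0.16, 0.075, 0 → Σ = 1.143
T = 1.143 / 0.563 = 2.030195… → 2.030

2.030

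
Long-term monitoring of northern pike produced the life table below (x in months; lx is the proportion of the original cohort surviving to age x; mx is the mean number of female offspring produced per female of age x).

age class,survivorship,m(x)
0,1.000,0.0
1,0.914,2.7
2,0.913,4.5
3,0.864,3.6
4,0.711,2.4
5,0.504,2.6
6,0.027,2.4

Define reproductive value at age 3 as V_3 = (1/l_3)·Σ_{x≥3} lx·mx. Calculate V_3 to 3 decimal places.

lx·mx for x ≥ 3: 3.1104, 1.7064, 1.3104, 0.0648 → sum = 6.192
V_3 = 6.192 / l_3 = 6.192 / 0.864 = 7.166667… → 7.167

7.167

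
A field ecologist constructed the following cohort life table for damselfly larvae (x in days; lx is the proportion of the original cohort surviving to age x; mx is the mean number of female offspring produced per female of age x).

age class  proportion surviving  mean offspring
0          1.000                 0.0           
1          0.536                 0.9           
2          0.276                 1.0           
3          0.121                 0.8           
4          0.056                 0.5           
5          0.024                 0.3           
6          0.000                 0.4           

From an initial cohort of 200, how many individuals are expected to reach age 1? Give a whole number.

107

Expected survivors = N0 · l_1 = 200 × 0.536 = 107.2 → 107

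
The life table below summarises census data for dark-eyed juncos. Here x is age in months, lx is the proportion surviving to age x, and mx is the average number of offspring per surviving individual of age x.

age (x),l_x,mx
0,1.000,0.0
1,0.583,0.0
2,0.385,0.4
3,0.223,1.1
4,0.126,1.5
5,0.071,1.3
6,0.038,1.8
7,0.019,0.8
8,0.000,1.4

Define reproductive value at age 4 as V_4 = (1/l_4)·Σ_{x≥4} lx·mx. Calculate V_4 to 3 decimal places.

2.896

lx·mx for x ≥ 4: 0.189, 0.0923, 0.0684, 0.0152, 0 → sum = 0.3649
V_4 = 0.3649 / l_4 = 0.3649 / 0.126 = 2.896032… → 2.896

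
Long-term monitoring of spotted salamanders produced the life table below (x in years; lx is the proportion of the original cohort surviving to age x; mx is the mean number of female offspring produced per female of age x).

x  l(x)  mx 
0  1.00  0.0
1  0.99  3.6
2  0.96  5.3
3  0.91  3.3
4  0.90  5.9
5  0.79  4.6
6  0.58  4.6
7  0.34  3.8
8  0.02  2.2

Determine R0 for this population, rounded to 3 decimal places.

lx·mx by age: 0, 3.564, 5.088, 3.003, 5.31, 3.634, 2.668, 1.292, 0.044
R0 = Σ lx·mx = 24.603 → 24.603

24.603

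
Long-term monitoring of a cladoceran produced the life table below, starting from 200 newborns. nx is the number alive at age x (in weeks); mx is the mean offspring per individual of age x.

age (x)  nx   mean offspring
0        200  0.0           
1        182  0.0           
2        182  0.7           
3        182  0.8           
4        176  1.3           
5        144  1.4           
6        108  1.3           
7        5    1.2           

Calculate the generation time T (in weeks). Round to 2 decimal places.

lx = nx/n0 = nx/200: 1, 0.91, 0.91, 0.91, 0.88, 0.72, 0.54, 0.025
lx·mx: 0, 0, 0.637, 0.728, 1.144, 1.008, 0.702, 0.03 → R0 = 4.249
x·lx·mx: 0, 0, 1.274, 2.184, 4.576, 5.04, 4.212, 0.21 → Σ = 17.496
T = 17.496 / 4.249 = 4.117675… → 4.12

4.12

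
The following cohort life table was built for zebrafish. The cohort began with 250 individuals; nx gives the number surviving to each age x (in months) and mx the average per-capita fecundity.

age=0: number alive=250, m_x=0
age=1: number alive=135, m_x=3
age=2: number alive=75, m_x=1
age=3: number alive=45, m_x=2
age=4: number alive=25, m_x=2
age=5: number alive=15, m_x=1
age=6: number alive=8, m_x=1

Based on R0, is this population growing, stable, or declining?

lx = nx/n0 = nx/250: 1, 0.54, 0.3, 0.18, 0.1, 0.06, 0.032
R0 = Σ lx·mx = 0 + 1.62 + 0.3 + 0.36 + 0.2 + 0.06 + 0.032 = 2.572
R0 > 1, so the population is growing.

growing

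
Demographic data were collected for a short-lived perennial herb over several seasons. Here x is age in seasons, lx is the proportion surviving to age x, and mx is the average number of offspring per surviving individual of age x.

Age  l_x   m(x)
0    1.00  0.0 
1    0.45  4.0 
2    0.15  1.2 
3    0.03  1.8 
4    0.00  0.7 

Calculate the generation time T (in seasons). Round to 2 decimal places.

lx·mx: 0, 1.8, 0.18, 0.054, 0 → R0 = 2.034
x·lx·mx: 0, 1.8, 0.36, 0.162, 0 → Σ = 2.322
T = 2.322 / 2.034 = 1.141593… → 1.14

1.14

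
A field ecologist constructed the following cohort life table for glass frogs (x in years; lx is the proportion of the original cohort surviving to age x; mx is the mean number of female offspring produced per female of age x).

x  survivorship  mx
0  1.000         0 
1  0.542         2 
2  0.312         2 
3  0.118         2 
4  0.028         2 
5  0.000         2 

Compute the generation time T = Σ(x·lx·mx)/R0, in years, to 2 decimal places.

1.63

lx·mx: 0, 1.084, 0.624, 0.236, 0.056, 0 → R0 = 2
x·lx·mx: 0, 1.084, 1.248, 0.708, 0.224, 0 → Σ = 3.264
T = 3.264 / 2 = 1.632 → 1.63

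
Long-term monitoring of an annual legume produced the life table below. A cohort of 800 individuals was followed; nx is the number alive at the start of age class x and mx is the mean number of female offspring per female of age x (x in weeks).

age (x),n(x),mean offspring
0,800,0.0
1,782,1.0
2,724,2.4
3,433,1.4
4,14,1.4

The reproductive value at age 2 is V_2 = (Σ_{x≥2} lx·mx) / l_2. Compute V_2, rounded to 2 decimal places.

lx = nx/n0 = nx/800: 1, 0.9775, 0.905, 0.54125, 0.0175
lx·mx for x ≥ 2: 2.172, 0.75775, 0.0245 → sum = 2.95425
V_2 = 2.95425 / l_2 = 2.95425 / 0.905 = 3.264365… → 3.26

3.26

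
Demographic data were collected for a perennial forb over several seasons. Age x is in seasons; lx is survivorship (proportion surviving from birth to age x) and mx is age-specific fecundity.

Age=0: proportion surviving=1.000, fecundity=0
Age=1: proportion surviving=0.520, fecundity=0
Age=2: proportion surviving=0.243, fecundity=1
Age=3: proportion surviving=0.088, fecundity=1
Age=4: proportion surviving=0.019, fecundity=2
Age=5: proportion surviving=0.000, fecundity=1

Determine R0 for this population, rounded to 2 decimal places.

0.37

lx·mx by age: 0, 0, 0.243, 0.088, 0.038, 0
R0 = Σ lx·mx = 0.369 → 0.37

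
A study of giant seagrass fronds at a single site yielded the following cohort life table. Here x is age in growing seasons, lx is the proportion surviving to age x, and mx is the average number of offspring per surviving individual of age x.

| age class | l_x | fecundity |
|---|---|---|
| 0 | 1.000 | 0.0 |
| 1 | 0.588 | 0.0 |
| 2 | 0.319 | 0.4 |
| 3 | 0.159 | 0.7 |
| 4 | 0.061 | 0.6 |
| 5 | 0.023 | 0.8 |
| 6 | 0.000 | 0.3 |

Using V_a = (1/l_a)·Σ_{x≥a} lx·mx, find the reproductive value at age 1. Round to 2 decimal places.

0.50

lx·mx for x ≥ 1: 0, 0.1276, 0.1113, 0.0366, 0.0184, 0 → sum = 0.2939
V_1 = 0.2939 / l_1 = 0.2939 / 0.588 = 0.49983… → 0.50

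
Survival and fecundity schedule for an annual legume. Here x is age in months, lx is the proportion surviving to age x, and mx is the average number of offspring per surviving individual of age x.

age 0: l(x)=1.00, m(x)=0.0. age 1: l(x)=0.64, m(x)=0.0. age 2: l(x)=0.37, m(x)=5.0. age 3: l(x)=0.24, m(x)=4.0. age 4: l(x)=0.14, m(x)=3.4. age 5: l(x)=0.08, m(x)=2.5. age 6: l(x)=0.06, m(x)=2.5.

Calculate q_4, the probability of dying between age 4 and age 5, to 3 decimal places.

0.429

q_4 = (l_4 − l_5) / l_4 = (0.14 − 0.08) / 0.14
     = 0.06 / 0.14 = 0.428571… → 0.429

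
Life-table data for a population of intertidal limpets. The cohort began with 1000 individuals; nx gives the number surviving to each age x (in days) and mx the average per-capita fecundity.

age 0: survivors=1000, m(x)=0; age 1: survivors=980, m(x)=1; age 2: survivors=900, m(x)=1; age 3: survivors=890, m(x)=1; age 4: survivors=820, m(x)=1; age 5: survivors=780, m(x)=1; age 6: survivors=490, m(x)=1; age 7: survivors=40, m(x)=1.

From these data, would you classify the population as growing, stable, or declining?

lx = nx/n0 = nx/1000: 1, 0.98, 0.9, 0.89, 0.82, 0.78, 0.49, 0.04
R0 = Σ lx·mx = 0 + 0.98 + 0.9 + 0.89 + 0.82 + 0.78 + 0.49 + 0.04 = 4.9
R0 > 1, so the population is growing.

growing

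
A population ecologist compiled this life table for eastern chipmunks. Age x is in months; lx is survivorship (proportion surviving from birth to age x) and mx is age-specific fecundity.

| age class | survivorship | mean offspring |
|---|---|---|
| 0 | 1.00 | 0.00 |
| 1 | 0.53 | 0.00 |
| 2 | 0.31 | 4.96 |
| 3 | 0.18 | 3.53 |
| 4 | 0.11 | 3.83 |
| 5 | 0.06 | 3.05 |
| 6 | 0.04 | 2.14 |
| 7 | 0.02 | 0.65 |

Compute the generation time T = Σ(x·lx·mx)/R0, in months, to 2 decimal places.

lx·mx: 0, 0, 1.5376, 0.6354, 0.4213, 0.183, 0.0856, 0.013 → R0 = 2.8759
x·lx·mx: 0, 0, 3.0752, 1.9062, 1.6852, 0.915, 0.5136, 0.091 → Σ = 8.1862
T = 8.1862 / 2.8759 = 2.846483… → 2.85

2.85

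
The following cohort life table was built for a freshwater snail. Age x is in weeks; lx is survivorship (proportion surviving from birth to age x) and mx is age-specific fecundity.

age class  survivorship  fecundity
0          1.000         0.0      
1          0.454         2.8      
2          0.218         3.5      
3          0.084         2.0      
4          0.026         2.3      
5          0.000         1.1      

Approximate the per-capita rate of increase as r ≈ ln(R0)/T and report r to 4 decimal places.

R0 = Σ lx·mx = 0 + 1.2712 + 0.763 + 0.168 + 0.0598 + 0 = 2.262
Σ x·lx·mx = 3.5404; T = 3.5404/2.262 = 1.56516…
r ≈ ln(R0)/T = ln(2.262)/1.56516… = 0.521511… → 0.5215

0.5215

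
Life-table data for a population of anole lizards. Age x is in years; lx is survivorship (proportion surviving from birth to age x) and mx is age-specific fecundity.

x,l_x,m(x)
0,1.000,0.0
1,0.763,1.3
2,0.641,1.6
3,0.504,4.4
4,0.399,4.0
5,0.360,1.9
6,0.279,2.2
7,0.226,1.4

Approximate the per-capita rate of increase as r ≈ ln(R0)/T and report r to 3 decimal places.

0.589

R0 = Σ lx·mx = 0 + 0.9919 + 1.0256 + 2.2176 + 1.596 + 0.684 + 0.6138 + 0.3164 = 7.4453
Σ x·lx·mx = 25.3975; T = 25.3975/7.4453 = 3.41121…
r ≈ ln(R0)/T = ln(7.4453)/3.41121… = 0.58852… → 0.589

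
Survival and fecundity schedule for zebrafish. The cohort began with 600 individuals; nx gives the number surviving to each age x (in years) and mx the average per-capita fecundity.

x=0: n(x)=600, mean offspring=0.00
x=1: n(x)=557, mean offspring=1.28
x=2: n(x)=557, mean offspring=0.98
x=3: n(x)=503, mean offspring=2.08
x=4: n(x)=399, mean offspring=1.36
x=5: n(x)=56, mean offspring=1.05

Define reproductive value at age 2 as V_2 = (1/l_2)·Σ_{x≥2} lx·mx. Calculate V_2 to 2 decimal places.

3.94

lx = nx/n0 = nx/600: 1, 0.92833…, 0.92833…, 0.83833…, 0.665, 0.09333…
lx·mx for x ≥ 2: 0.909767…, 1.743733…, 0.9044, 0.098… → sum = 3.6559…
V_2 = 3.6559… / l_2 = 3.6559… / 0.928333… = 3.938133… → 3.94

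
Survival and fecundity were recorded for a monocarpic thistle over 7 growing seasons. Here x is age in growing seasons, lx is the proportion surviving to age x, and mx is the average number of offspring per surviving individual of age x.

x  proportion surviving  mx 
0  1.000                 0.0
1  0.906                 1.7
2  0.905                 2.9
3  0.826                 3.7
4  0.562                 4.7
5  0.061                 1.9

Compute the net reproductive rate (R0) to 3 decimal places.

lx·mx by age: 0, 1.5402, 2.6245, 3.0562, 2.6414, 0.1159
R0 = Σ lx·mx = 9.9782 → 9.978

9.978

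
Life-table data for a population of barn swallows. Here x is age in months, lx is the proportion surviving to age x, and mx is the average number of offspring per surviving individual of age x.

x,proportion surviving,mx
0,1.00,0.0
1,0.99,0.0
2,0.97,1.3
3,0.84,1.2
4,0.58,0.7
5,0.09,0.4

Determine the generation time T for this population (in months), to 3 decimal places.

2.711

lx·mx: 0, 0, 1.261, 1.008, 0.406, 0.036 → R0 = 2.711
x·lx·mx: 0, 0, 2.522, 3.024, 1.624, 0.18 → Σ = 7.35
T = 7.35 / 2.711 = 2.711177… → 2.711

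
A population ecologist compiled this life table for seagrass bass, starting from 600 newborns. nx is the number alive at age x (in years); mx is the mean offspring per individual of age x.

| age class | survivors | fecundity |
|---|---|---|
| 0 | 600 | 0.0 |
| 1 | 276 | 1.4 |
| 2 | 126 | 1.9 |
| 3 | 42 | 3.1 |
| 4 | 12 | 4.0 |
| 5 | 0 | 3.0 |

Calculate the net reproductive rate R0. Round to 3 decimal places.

lx = nx/n0 = nx/600: 1, 0.46, 0.21, 0.07, 0.02, 0
lx·mx by age: 0, 0.644, 0.399, 0.217, 0.08, 0
R0 = Σ lx·mx = 1.34 → 1.340

1.340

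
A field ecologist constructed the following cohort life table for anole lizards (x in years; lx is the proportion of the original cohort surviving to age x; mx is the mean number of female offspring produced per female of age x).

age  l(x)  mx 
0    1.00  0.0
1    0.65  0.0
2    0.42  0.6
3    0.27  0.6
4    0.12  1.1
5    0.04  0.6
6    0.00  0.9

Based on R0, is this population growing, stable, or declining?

R0 = Σ lx·mx = 0 + 0 + 0.252 + 0.162 + 0.132 + 0.024 + 0 = 0.57
R0 < 1, so the population is declining.

declining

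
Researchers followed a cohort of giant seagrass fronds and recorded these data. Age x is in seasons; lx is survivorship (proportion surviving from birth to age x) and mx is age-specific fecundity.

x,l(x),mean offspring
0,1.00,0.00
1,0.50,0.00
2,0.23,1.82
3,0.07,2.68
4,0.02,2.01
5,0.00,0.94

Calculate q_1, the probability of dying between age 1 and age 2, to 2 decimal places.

0.54

q_1 = (l_1 − l_2) / l_1 = (0.5 − 0.23) / 0.5
     = 0.27 / 0.5 = 0.54 → 0.54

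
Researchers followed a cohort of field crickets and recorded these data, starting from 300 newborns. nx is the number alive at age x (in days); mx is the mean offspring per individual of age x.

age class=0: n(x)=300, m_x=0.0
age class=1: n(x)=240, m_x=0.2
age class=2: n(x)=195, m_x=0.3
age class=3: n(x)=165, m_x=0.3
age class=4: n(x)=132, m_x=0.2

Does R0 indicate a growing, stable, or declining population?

declining

lx = nx/n0 = nx/300: 1, 0.8, 0.65, 0.55, 0.44
R0 = Σ lx·mx = 0 + 0.16 + 0.195 + 0.165 + 0.088 = 0.608
R0 < 1, so the population is declining.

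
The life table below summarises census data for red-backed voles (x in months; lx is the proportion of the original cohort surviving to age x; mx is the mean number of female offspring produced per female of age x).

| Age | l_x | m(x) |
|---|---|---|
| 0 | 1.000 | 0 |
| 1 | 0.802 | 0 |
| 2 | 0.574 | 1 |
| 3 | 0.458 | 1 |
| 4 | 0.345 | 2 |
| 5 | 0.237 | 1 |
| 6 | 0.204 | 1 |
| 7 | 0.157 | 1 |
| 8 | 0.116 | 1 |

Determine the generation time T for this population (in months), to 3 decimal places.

3.989

lx·mx: 0, 0, 0.574, 0.458, 0.69, 0.237, 0.204, 0.157, 0.116 → R0 = 2.436
x·lx·mx: 0, 0, 1.148, 1.374, 2.76, 1.185, 1.224, 1.099, 0.928 → Σ = 9.718
T = 9.718 / 2.436 = 3.989327… → 3.989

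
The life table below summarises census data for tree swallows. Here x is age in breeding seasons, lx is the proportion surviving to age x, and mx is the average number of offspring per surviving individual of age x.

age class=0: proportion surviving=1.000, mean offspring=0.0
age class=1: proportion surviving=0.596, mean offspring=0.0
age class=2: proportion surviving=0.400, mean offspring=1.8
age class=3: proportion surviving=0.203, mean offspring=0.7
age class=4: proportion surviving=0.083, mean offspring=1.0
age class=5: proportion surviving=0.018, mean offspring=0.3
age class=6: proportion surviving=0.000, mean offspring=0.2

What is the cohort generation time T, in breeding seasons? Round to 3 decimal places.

lx·mx: 0, 0, 0.72, 0.1421, 0.083, 0.0054, 0 → R0 = 0.9505
x·lx·mx: 0, 0, 1.44, 0.4263, 0.332, 0.027, 0 → Σ = 2.2253
T = 2.2253 / 0.9505 = 2.341189… → 2.341

2.341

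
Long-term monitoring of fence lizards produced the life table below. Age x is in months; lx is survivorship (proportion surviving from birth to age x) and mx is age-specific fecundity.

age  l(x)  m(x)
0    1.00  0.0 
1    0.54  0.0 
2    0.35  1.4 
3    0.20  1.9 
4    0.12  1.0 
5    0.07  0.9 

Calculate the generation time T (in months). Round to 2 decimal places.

2.77

lx·mx: 0, 0, 0.49, 0.38, 0.12, 0.063 → R0 = 1.053
x·lx·mx: 0, 0, 0.98, 1.14, 0.48, 0.315 → Σ = 2.915
T = 2.915 / 1.053 = 2.768281… → 2.77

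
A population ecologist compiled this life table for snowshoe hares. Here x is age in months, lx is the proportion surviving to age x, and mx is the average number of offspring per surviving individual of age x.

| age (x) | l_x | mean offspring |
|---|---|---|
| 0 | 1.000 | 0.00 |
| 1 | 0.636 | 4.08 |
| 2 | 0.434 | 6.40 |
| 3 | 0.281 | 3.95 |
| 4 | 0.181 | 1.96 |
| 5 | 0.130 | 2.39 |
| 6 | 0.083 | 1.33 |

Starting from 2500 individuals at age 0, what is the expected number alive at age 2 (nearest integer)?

Expected survivors = N0 · l_2 = 2500 × 0.434 = 1085 → 1085

1085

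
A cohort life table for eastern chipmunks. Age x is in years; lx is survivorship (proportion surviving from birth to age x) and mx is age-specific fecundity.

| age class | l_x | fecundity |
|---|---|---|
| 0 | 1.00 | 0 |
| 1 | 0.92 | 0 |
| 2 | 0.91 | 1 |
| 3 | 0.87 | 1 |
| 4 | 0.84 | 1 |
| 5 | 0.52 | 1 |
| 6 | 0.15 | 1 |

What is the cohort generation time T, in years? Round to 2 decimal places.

3.43

lx·mx: 0, 0, 0.91, 0.87, 0.84, 0.52, 0.15 → R0 = 3.29
x·lx·mx: 0, 0, 1.82, 2.61, 3.36, 2.6, 0.9 → Σ = 11.29
T = 11.29 / 3.29 = 3.431611… → 3.43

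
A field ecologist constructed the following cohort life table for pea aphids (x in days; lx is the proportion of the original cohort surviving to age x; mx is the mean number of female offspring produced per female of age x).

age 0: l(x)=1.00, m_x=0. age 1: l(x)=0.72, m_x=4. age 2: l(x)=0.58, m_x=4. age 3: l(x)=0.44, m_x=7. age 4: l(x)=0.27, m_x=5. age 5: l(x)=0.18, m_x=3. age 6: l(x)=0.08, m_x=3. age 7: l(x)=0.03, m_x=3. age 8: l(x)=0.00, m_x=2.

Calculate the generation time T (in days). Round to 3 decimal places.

2.565

lx·mx: 0, 2.88, 2.32, 3.08, 1.35, 0.54, 0.24, 0.09, 0 → R0 = 10.5
x·lx·mx: 0, 2.88, 4.64, 9.24, 5.4, 2.7, 1.44, 0.63, 0 → Σ = 26.93
T = 26.93 / 10.5 = 2.564762… → 2.565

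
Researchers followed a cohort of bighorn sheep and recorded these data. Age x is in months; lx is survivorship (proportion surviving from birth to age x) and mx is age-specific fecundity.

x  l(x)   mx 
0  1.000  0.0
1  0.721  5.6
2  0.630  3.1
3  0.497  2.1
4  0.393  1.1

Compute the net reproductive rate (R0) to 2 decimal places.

7.47

lx·mx by age: 0, 4.0376, 1.953, 1.0437, 0.4323
R0 = Σ lx·mx = 7.4666 → 7.47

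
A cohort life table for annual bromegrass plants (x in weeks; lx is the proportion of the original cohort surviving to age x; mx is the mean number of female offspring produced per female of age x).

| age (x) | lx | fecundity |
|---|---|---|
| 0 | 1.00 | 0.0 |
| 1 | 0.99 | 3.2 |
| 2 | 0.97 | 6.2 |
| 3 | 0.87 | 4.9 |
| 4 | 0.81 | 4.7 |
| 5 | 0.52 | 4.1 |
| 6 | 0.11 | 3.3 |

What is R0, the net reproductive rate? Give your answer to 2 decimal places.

lx·mx by age: 0, 3.168, 6.014, 4.263, 3.807, 2.132, 0.363
R0 = Σ lx·mx = 19.747 → 19.75

19.75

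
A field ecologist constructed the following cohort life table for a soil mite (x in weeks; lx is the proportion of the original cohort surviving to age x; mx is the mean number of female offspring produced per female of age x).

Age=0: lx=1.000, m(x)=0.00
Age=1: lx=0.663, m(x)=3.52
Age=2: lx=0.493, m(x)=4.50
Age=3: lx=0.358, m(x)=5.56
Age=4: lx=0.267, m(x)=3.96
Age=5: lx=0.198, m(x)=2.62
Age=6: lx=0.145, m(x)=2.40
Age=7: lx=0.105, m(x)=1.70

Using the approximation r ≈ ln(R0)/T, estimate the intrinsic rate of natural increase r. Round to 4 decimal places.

0.8142

R0 = Σ lx·mx = 0 + 2.33376 + 2.2185 + 1.99048 + 1.05732 + 0.51876 + 0.348 + 0.1785 = 8.64532
Σ x·lx·mx = 22.90278; T = 22.90278/8.64532 = 2.64915…
r ≈ ln(R0)/T = ln(8.64532)/2.64915… = 0.814229… → 0.8142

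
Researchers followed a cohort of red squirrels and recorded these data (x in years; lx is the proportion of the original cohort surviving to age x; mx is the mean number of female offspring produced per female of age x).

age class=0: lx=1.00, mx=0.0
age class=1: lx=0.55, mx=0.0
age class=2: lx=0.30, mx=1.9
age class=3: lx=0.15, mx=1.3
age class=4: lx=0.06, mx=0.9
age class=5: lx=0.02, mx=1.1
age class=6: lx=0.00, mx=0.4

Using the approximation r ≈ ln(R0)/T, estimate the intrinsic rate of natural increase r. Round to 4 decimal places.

-0.0710

R0 = Σ lx·mx = 0 + 0 + 0.57 + 0.195 + 0.054 + 0.022 + 0 = 0.841
Σ x·lx·mx = 2.051; T = 2.051/0.841 = 2.43876…
r ≈ ln(R0)/T = ln(0.841)/2.43876… = -0.071005… → -0.0710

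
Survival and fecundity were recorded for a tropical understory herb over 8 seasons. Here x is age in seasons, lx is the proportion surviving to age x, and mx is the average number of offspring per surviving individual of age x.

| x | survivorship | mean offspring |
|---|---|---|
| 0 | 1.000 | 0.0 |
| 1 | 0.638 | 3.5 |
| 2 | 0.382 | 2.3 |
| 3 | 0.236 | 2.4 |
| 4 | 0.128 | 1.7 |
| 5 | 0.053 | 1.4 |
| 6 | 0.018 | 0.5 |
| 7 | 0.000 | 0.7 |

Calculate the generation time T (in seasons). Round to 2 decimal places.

1.76

lx·mx: 0, 2.233, 0.8786, 0.5664, 0.2176, 0.0742, 0.009, 0 → R0 = 3.9788
x·lx·mx: 0, 2.233, 1.7572, 1.6992, 0.8704, 0.371, 0.054, 0 → Σ = 6.9848
T = 6.9848 / 3.9788 = 1.755504… → 1.76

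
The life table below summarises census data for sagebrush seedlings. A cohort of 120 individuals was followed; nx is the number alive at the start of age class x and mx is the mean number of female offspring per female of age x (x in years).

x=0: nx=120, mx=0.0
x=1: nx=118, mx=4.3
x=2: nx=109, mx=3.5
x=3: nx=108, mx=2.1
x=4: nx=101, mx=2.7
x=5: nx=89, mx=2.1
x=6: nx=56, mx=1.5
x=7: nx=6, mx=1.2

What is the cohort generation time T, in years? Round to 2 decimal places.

lx = nx/n0 = nx/120: 1, 0.98333…, 0.90833…, 0.9, 0.84167…, 0.74167…, 0.46667…, 0.05
lx·mx: 0, 4.228333…, 3.179167…, 1.89, 2.2725…, 1.5575…, 0.7…, 0.06 → R0 = 13.8875…
x·lx·mx: 0, 4.228333…, 6.358333…, 5.67, 9.09…, 7.7875…, 4.2…, 0.42 → Σ = 37.754167…
T = 37.754167… / 13.8875… = 2.718572… → 2.72

2.72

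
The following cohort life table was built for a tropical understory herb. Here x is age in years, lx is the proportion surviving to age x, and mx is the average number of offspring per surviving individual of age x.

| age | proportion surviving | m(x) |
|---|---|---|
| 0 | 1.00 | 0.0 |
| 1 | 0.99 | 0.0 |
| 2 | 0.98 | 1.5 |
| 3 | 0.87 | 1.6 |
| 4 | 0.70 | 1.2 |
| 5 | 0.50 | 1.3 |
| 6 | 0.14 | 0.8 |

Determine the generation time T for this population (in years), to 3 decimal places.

lx·mx: 0, 0, 1.47, 1.392, 0.84, 0.65, 0.112 → R0 = 4.464
x·lx·mx: 0, 0, 2.94, 4.176, 3.36, 3.25, 0.672 → Σ = 14.398
T = 14.398 / 4.464 = 3.225358… → 3.225

3.225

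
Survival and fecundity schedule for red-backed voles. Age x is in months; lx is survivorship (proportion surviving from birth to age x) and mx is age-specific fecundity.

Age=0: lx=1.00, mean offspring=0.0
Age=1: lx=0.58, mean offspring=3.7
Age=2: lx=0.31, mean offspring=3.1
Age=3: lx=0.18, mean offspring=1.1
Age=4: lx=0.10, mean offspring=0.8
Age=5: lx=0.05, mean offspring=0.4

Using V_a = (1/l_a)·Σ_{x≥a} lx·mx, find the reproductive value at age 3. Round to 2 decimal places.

lx·mx for x ≥ 3: 0.198, 0.08, 0.02 → sum = 0.298
V_3 = 0.298 / l_3 = 0.298 / 0.18 = 1.655556… → 1.66

1.66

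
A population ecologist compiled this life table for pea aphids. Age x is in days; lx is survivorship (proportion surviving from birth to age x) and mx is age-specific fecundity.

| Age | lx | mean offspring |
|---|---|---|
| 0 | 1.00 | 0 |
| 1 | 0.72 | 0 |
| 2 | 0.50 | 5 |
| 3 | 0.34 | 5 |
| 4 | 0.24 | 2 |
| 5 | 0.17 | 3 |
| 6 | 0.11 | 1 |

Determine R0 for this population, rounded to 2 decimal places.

5.30

lx·mx by age: 0, 0, 2.5, 1.7, 0.48, 0.51, 0.11
R0 = Σ lx·mx = 5.3 → 5.30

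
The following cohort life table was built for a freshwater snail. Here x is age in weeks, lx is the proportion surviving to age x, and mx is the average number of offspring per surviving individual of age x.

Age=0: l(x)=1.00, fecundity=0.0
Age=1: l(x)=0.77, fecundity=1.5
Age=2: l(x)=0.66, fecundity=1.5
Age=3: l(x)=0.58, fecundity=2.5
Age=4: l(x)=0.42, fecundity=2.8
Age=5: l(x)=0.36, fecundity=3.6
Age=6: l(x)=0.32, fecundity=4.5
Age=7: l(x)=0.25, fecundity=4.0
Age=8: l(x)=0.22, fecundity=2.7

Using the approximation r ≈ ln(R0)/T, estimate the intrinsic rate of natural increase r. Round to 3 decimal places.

R0 = Σ lx·mx = 0 + 1.155 + 0.99 + 1.45 + 1.176 + 1.296 + 1.44 + 1 + 0.594 = 9.101
Σ x·lx·mx = 39.061; T = 39.061/9.101 = 4.29195…
r ≈ ln(R0)/T = ln(9.101)/4.29195… = 0.51454… → 0.515

0.515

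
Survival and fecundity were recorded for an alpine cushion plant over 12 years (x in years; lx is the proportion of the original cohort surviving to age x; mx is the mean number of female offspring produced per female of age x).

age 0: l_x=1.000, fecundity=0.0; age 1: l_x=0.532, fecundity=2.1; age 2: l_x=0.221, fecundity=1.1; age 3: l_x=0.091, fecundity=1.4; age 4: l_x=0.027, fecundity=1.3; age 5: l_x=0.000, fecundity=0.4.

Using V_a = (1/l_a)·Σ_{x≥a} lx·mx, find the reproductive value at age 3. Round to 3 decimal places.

lx·mx for x ≥ 3: 0.1274, 0.0351, 0 → sum = 0.1625
V_3 = 0.1625 / l_3 = 0.1625 / 0.091 = 1.785714… → 1.786

1.786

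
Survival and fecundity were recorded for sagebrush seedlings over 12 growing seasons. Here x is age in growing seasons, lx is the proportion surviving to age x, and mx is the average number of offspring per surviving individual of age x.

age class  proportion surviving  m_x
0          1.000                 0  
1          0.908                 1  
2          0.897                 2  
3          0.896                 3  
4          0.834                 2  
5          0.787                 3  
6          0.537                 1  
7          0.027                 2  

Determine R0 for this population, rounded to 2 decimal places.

lx·mx by age: 0, 0.908, 1.794, 2.688, 1.668, 2.361, 0.537, 0.054
R0 = Σ lx·mx = 10.01 → 10.01

10.01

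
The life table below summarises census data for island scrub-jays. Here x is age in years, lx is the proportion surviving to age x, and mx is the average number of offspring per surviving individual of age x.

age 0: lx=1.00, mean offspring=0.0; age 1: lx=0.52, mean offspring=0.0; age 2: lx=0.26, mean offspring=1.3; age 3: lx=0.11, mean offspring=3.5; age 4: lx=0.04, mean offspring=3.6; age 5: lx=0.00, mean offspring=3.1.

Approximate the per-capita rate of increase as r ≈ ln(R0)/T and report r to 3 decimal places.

-0.051

R0 = Σ lx·mx = 0 + 0 + 0.338 + 0.385 + 0.144 + 0 = 0.867
Σ x·lx·mx = 2.407; T = 2.407/0.867 = 2.77624…
r ≈ ln(R0)/T = ln(0.867)/2.77624… = -0.05141… → -0.051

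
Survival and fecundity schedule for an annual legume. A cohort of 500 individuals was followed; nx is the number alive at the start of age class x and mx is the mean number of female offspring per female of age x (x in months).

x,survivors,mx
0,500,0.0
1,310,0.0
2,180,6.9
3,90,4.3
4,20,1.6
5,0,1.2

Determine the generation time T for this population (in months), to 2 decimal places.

lx = nx/n0 = nx/500: 1, 0.62, 0.36, 0.18, 0.04, 0
lx·mx: 0, 0, 2.484, 0.774, 0.064, 0 → R0 = 3.322
x·lx·mx: 0, 0, 4.968, 2.322, 0.256, 0 → Σ = 7.546
T = 7.546 / 3.322 = 2.271523… → 2.27

2.27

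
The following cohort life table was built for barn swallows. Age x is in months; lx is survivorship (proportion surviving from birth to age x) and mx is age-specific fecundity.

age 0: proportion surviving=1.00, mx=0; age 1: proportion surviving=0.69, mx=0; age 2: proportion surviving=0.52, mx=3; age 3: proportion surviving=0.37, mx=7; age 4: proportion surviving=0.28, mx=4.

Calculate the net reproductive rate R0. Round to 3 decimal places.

lx·mx by age: 0, 0, 1.56, 2.59, 1.12
R0 = Σ lx·mx = 5.27 → 5.270

5.270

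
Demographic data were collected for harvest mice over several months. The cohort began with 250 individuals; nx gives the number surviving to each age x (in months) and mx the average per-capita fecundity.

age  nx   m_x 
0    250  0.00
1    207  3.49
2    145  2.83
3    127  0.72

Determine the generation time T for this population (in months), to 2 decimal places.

1.48

lx = nx/n0 = nx/250: 1, 0.828, 0.58, 0.508
lx·mx: 0, 2.88972, 1.6414, 0.36576 → R0 = 4.89688
x·lx·mx: 0, 2.88972, 3.2828, 1.09728 → Σ = 7.2698
T = 7.2698 / 4.89688 = 1.484578… → 1.48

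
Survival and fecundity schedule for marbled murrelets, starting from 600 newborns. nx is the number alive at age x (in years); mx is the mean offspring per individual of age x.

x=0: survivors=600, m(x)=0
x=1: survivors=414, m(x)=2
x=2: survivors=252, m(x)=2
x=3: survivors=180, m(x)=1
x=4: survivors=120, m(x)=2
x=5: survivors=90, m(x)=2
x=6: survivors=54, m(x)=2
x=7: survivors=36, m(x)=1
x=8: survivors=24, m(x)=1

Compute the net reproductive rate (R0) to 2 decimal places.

3.50

lx = nx/n0 = nx/600: 1, 0.69, 0.42, 0.3, 0.2, 0.15, 0.09, 0.06, 0.04
lx·mx by age: 0, 1.38, 0.84, 0.3, 0.4, 0.3, 0.18, 0.06, 0.04
R0 = Σ lx·mx = 3.5 → 3.50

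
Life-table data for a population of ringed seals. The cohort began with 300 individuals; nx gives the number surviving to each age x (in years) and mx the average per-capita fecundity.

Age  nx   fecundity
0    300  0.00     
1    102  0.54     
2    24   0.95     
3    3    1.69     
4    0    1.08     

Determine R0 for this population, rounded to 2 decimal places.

lx = nx/n0 = nx/300: 1, 0.34, 0.08, 0.01, 0
lx·mx by age: 0, 0.1836, 0.076, 0.0169, 0
R0 = Σ lx·mx = 0.2765 → 0.28

0.28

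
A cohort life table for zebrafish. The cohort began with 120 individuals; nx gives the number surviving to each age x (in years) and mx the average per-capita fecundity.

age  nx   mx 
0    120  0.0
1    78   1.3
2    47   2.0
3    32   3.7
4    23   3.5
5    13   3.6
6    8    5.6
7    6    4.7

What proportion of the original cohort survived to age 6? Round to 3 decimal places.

l_6 = n_6/n_0 = 8/120 = 0.066667… → 0.067

0.067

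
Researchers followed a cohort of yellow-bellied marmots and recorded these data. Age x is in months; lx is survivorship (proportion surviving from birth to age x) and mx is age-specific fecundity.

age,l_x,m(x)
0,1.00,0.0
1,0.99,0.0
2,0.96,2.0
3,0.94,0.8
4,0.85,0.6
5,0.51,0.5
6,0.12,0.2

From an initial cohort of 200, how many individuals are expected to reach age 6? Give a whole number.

Expected survivors = N0 · l_6 = 200 × 0.12 = 24 → 24

24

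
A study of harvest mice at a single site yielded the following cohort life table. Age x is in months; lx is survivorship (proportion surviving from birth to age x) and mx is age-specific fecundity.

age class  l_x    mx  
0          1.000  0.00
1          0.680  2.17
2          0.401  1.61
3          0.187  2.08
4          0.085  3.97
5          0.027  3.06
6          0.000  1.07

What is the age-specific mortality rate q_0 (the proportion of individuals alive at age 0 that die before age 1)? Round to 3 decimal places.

0.320

q_0 = (l_0 − l_1) / l_0 = (1 − 0.68) / 1
     = 0.32 / 1 = 0.32 → 0.320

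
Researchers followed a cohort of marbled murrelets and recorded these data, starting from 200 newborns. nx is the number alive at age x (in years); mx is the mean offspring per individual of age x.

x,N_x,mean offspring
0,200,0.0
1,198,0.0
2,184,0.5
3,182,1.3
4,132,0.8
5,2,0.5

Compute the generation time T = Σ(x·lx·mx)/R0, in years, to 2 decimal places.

lx = nx/n0 = nx/200: 1, 0.99, 0.92, 0.91, 0.66, 0.01
lx·mx: 0, 0, 0.46, 1.183, 0.528, 0.005 → R0 = 2.176
x·lx·mx: 0, 0, 0.92, 3.549, 2.112, 0.025 → Σ = 6.606
T = 6.606 / 2.176 = 3.035846… → 3.04

3.04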